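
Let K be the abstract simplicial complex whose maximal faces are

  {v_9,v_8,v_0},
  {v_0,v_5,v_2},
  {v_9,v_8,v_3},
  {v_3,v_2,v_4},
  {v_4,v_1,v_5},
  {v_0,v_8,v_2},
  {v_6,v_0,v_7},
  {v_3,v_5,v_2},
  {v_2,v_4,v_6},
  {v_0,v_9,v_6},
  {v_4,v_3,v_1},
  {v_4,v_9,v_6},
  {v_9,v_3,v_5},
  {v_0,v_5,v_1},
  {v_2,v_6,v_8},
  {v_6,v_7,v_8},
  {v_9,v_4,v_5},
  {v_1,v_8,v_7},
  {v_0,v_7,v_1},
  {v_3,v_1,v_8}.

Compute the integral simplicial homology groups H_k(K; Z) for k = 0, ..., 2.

We work with the vertex ordering v_0 < v_1 < v_2 < v_3 < v_4 < v_5 < v_6 < v_7 < v_8 < v_9. The simplices of K, each written with vertices in increasing order, are:

  0-simplices (10): [v_0], [v_1], [v_2], [v_3], [v_4], [v_5], [v_6], [v_7], [v_8], [v_9]
  1-simplices (30): (30 of them)
  2-simplices (20): (20 of them)

Hence C_0 ≅ Z^10, C_1 ≅ Z^30, C_2 ≅ Z^20.

∂_1: C_1 → C_0 sends each edge [p,q] (with p < q) to q − p. For instance
  ∂[v_0,v_1] = [v_1] − [v_0].
The resulting 10×30 matrix has rank 9, and its Smith normal form has invariant factors (1,1,1,1,1,1,1,1,1).

∂_2: C_2 → C_1 sends each 2-simplex [p,q,r] to [q,r] − [p,r] + [p,q]. For instance
  ∂[v_4,v_6,v_9] = [v_6,v_9] − [v_4,v_9] + [v_4,v_6],
  ∂[v_0,v_2,v_8] = [v_2,v_8] − [v_0,v_8] + [v_0,v_2].
As a 30×20 matrix over Z this has rank 20, with invariant factors (1,1,1,1,1,1,1,1,1,1,1,1,1,1,1,1,1,1,1,2).

Reading off H_k = ker ∂_k / im ∂_{k+1}:

  H_0: rank C_0 − rank ∂_1 = 10 − 9 = 1, and the invariant factors of ∂_1 are all 1, so H_0 ≅ Z.
  H_1: rank ker ∂_1 − rank ∂_2 = (30 − 9) − 20 = 1, and ∂_2 has invariant factor 2 > 1, so H_1 ≅ Z ⊕ Z_2.
  H_2: rank ker ∂_2 − rank ∂_3 = (20 − 20) − 0 = 0, and there is no ∂_3, so H_2 ≅ 0.

As a check, the Euler characteristic is 10 − 30 + 20 = 0, which agrees with 1 − 1 + 0 = 0.
(K is a triangulation of the Klein bottle.)

H_0 = Z,  H_1 = Z ⊕ Z_2,  H_2 = 0.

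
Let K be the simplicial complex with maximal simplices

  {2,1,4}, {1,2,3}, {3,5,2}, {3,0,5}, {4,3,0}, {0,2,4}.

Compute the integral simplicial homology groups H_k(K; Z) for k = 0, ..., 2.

K has 6 vertices, 12 edges, 6 triangles.
rank ∂_0 = 0, rank ∂_1 = 5 ⇒ b_0 = 6 − 0 − 5 = 1; all invariant factors of ∂_1 are 1 so no torsion. So H_0 = Z.
rank ∂_1 = 5, rank ∂_2 = 6 ⇒ b_1 = 12 − 5 − 6 = 1; all invariant factors of ∂_2 are 1 so no torsion. So H_1 = Z.
rank ∂_2 = 6, rank ∂_3 = 0 ⇒ b_2 = 6 − 6 − 0 = 0. So H_2 = 0.

H_0 = Z,  H_1 = Z,  H_2 = 0.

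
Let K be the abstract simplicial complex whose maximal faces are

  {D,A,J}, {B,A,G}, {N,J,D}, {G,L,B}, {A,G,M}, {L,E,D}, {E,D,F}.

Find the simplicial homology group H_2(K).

We work with the vertex ordering A < B < D < E < F < G < J < L < M < N. The simplices of K, each written with vertices in increasing order, are:

  0-simplices (10): A, B, D, E, F, G, J, L, M, N
  1-simplices (17): AB, AD, AG, AJ, AM, BG, BL, DE, DF, DJ, DL, DN, EF, EL, GL, GM, JN
  2-simplices (7): ABG, ADJ, AGM, BGL, DEF, DEL, DJN

Hence C_0 ≅ Z^10, C_1 ≅ Z^17, C_2 ≅ Z^7.

∂_1: C_1 → C_0 is given by ∂[p,q] = [q] − [p].
As a 10×17 matrix over Z this has rank 9, with invariant factors (1,1,1,1,1,1,1,1,1).

Boundary ∂_2: C_2 → C_1 acts by ∂[p,q,r] = [q,r] − [p,r] + [p,q]. For instance
  ∂DJN = JN − DN + DJ,
  ∂DEF = EF − DF + DE.
This gives a 17×7 integer matrix of rank 7; reducing to Smith normal form yields diagonal entries (1,1,1,1,1,1,1).

Now H_k = ker ∂_k / im ∂_{k+1}, so:

  H_2: rank ker ∂_2 − rank ∂_3 = (7 − 7) − 0 = 0, and there is no ∂_3, so H_2 ≅ 0.

H_2 ≅ 0.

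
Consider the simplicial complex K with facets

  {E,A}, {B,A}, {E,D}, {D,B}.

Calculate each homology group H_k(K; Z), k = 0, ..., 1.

H_0 = Z,  H_1 = Z.

Fix the vertex order A < B < D < E and write every simplex with vertices in increasing order. Then dim K = 1 and the simplices of K are:

  0-simplices (4): A, B, D, E
  1-simplices (4): AB, AE, BD, DE

so the chain groups are C_0 ≅ Z^4, C_1 ≅ Z^4.

∂_1: C_1 → C_0 sends each edge [p,q] (with p < q) to q − p. For instance
  ∂AB = B − A.
The resulting 4×4 matrix has rank 3, and its Smith normal form has invariant factors (1,1,1).

Reading off H_k = ker ∂_k / im ∂_{k+1}:

  H_0: rank C_0 − rank ∂_1 = 4 − 3 = 1, and the invariant factors of ∂_1 are all 1, so H_0 = Z.
  H_1: rank ker ∂_1 − rank ∂_2 = (4 − 3) − 0 = 1, and there is no ∂_2, so H_1 = Z.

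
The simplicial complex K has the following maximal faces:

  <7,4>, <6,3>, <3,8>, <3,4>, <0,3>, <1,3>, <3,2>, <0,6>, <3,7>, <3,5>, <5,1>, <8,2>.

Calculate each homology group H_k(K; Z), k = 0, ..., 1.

K has 9 vertices, 12 edges.
rank ∂_0 = 0, rank ∂_1 = 8 ⇒ b_0 = 9 − 0 − 8 = 1; all invariant factors of ∂_1 are 1 so no torsion. So H_0 ≅ Z.
rank ∂_1 = 8, rank ∂_2 = 0 ⇒ b_1 = 12 − 8 − 0 = 4. So H_1 ≅ Z^4.

H_0 ≅ Z,  H_1 ≅ Z^4.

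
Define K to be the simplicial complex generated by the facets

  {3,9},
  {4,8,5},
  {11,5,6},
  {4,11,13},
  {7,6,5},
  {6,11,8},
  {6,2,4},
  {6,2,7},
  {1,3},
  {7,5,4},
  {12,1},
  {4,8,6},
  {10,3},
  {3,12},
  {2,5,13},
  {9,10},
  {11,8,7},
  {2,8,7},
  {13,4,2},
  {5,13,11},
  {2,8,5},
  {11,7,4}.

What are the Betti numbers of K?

b_0 = 2, b_1 = 4, b_2 = 1.

We work with the vertex ordering 1 < 2 < 3 < 4 < 5 < 6 < 7 < 8 < 9 < 10 < 11 < 12 < 13. The simplices of K, each written with vertices in increasing order, are:

  0-simplices (13): [1], [2], [3], [4], [5], [6], [7], [8], [9], [10], [11], [12], [13]
  1-simplices (30): (30 of them)
  2-simplices (16): [2,4,6], [2,4,13], [2,5,8], [2,5,13], [2,6,7], [2,7,8], [4,5,7], [4,5,8], [4,6,8], [4,7,11], [4,11,13], [5,6,7], [5,6,11], [5,11,13], [6,8,11], [7,8,11]

giving chain groups C_0 ≅ Z^13, C_1 ≅ Z^30, C_2 ≅ Z^16.

∂_1: C_1 → C_0 sends each edge [p,q] (with p < q) to q − p.
The resulting 13×30 matrix has rank 11, and its Smith normal form has invariant factors (1,1,1,1,1,1,1,1,1,1,1).

∂_2: C_2 → C_1 acts by ∂[p,q,r] = [q,r] − [p,r] + [p,q]. For instance
  ∂[4,7,11] = [7,11] − [4,11] + [4,7],
  ∂[6,8,11] = [8,11] − [6,11] + [6,8].
The resulting 30×16 matrix has rank 15, and its Smith normal form has invariant factors (1,1,1,1,1,1,1,1,1,1,1,1,1,1,1).

Now H_k = ker ∂_k / im ∂_{k+1}, so:

  H_0: rank C_0 − rank ∂_1 = 13 − 11 = 2, and the invariant factors of ∂_1 are all 1, so H_0 = Z^2.
  H_1: rank ker ∂_1 − rank ∂_2 = (30 − 11) − 15 = 4, and the invariant factors of ∂_2 are all 1, so H_1 = Z^4.
  H_2: rank ker ∂_2 − rank ∂_3 = (16 − 15) − 0 = 1, and there is no ∂_3, so H_2 = Z.

As a check, the Euler characteristic is 13 − 30 + 16 = -1, which agrees with 2 − 4 + 1 = -1.

Hence the Betti numbers are b_0 = 2, b_1 = 4, b_2 = 1.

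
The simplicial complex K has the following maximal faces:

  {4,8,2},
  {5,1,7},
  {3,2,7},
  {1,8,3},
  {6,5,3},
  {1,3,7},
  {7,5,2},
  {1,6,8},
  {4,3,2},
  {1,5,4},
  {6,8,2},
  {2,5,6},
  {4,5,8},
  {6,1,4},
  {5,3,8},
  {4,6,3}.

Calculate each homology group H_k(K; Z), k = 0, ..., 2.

H_0 = Z,  H_1 = Z^2,  H_2 = Z.

Order the vertices as 1 < 2 < 3 < 4 < 5 < 6 < 7 < 8. Listing each simplex with vertices in this order, K has dimension 2 with simplices:

  0-simplices (8): [1], [2], [3], [4], [5], [6], [7], [8]
  1-simplices (24): (24 of them)
  2-simplices (16): [1,3,7], [1,3,8], [1,4,5], [1,4,6], [1,5,7], [1,6,8], [2,3,4], [2,3,7], [2,4,8], [2,5,6], [2,5,7], [2,6,8], [3,4,6], [3,5,6], [3,5,8], [4,5,8]

giving chain groups C_0 ≅ Z^8, C_1 ≅ Z^24, C_2 ≅ Z^16.

Boundary ∂_1: C_1 → C_0 is given by ∂[p,q] = [q] − [p].
As a 8×24 matrix over Z this has rank 7, with invariant factors (1,1,1,1,1,1,1).

∂_2: C_2 → C_1 acts by ∂[p,q,r] = [q,r] − [p,r] + [p,q]. For instance
  ∂[1,6,8] = [6,8] − [1,8] + [1,6],
  ∂[2,3,7] = [3,7] − [2,7] + [2,3].
This gives a 24×16 integer matrix of rank 15; reducing to Smith normal form yields diagonal entries (1,1,1,1,1,1,1,1,1,1,1,1,1,1,1).

Now H_k = ker ∂_k / im ∂_{k+1}, so:

  H_0: rank C_0 − rank ∂_1 = 8 − 7 = 1, and the invariant factors of ∂_1 are all 1, so H_0 ≅ Z.
  H_1: rank ker ∂_1 − rank ∂_2 = (24 − 7) − 15 = 2, and the invariant factors of ∂_2 are all 1, so H_1 ≅ Z^2.
  H_2: rank ker ∂_2 − rank ∂_3 = (16 − 15) − 0 = 1, and there is no ∂_3, so H_2 ≅ Z.

As a check, the Euler characteristic is 8 − 24 + 16 = 0, which agrees with 1 − 2 + 1 = 0.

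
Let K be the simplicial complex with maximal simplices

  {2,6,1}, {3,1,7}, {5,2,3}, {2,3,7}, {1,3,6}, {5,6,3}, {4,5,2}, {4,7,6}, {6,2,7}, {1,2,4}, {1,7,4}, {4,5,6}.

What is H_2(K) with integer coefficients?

Fix the vertex order 1 < 2 < 3 < 4 < 5 < 6 < 7 and write every simplex with vertices in increasing order. Then dim K = 2 and the simplices of K are:

  0-simplices (7): [1], [2], [3], [4], [5], [6], [7]
  1-simplices (18): [1,2], [1,3], [1,4], [1,6], [1,7], [2,3], [2,4], [2,5], [2,6], [2,7], [3,5], [3,6], [3,7], [4,5], [4,6], [4,7], [5,6], [6,7]
  2-simplices (12): [1,2,4], [1,2,6], [1,3,6], [1,3,7], [1,4,7], [2,3,5], [2,3,7], [2,4,5], [2,6,7], [3,5,6], [4,5,6], [4,6,7]

Hence C_0 ≅ Z^7, C_1 ≅ Z^18, C_2 ≅ Z^12.

Boundary ∂_1: C_1 → C_0 sends each edge [p,q] (with p < q) to q − p. For instance
  ∂[1,3] = [3] − [1].
As a 7×18 matrix over Z this has rank 6, with invariant factors (1,1,1,1,1,1).

Boundary ∂_2: C_2 → C_1 maps a triangle to the signed sum of its edges. For instance
  ∂[4,5,6] = [5,6] − [4,6] + [4,5],
  ∂[3,5,6] = [5,6] − [3,6] + [3,5].
This gives a 18×12 integer matrix of rank 12; reducing to Smith normal form yields diagonal entries (1,1,1,1,1,1,1,1,1,1,1,2).

Computing H_k = (kernel of ∂_k) / (image of ∂_{k+1}):

  H_2: rank ker ∂_2 − rank ∂_3 = (12 − 12) − 0 = 0, and there is no ∂_3, so H_2 = 0.

H_2 ≅ 0.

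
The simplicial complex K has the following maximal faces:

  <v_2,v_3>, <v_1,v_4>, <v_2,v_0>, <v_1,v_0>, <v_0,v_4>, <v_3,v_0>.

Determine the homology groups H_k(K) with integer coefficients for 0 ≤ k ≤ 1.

We work with the vertex ordering v_0 < v_1 < v_2 < v_3 < v_4. The simplices of K, each written with vertices in increasing order, are:

  0-simplices (5): [v_0], [v_1], [v_2], [v_3], [v_4]
  1-simplices (6): [v_0,v_1], [v_0,v_2], [v_0,v_3], [v_0,v_4], [v_1,v_4], [v_2,v_3]

so the chain groups are C_0 ≅ Z^5, C_1 ≅ Z^6.

The boundary map ∂_1: C_1 → C_0 sends each edge [p,q] (with p < q) to q − p. For instance
  ∂[v_0,v_2] = [v_2] − [v_0].
As a 5×6 matrix over Z this has rank 4, with invariant factors (1,1,1,1).

Reading off H_k = ker ∂_k / im ∂_{k+1}:

  H_0: rank C_0 − rank ∂_1 = 5 − 4 = 1, and the invariant factors of ∂_1 are all 1, so H_0 ≅ Z.
  H_1: rank ker ∂_1 − rank ∂_2 = (6 − 4) − 0 = 2, and there is no ∂_2, so H_1 ≅ Z^2.

H_0 = Z,  H_1 = Z^2.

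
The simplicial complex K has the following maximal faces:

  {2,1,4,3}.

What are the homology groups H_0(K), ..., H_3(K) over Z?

H_0 ≅ Z,  H_1 = 0,  H_2 = 0,  H_3 = 0.

Fix the vertex order 1 < 2 < 3 < 4 and write every simplex with vertices in increasing order. Then dim K = 3 and the simplices of K are:

  0-simplices (4): [1], [2], [3], [4]
  1-simplices (6): [1,2], [1,3], [1,4], [2,3], [2,4], [3,4]
  2-simplices (4): [1,2,3], [1,2,4], [1,3,4], [2,3,4]
  3-simplices (1): [1,2,3,4]

giving chain groups C_0 ≅ Z^4, C_1 ≅ Z^6, C_2 ≅ Z^4, C_3 ≅ Z^1.

∂_1: C_1 → C_0 is given by ∂[p,q] = [q] − [p].
As a 4×6 matrix over Z this has rank 3, with invariant factors (1,1,1).

The boundary map ∂_2: C_2 → C_1 maps a triangle to the signed sum of its edges. For instance
  ∂[1,2,4] = [2,4] − [1,4] + [1,2],
  ∂[1,2,3] = [2,3] − [1,3] + [1,2].
The resulting 6×4 matrix has rank 3, and its Smith normal form has invariant factors (1,1,1).

The boundary map ∂_3: C_3 → C_2 sends each 3-simplex σ to the alternating sum Σ_i (−1)^i (σ with its i-th vertex removed). For instance
  ∂[1,2,3,4] = [2,3,4] − [1,3,4] + [1,2,4] − [1,2,3].
The 4×1 boundary matrix has rank 1 and Smith normal form diag(1).

Computing H_k = (kernel of ∂_k) / (image of ∂_{k+1}):

  H_0: rank C_0 − rank ∂_1 = 4 − 3 = 1, and the invariant factors of ∂_1 are all 1, so H_0 ≅ Z.
  H_1: rank ker ∂_1 − rank ∂_2 = (6 − 3) − 3 = 0, and the invariant factors of ∂_2 are all 1, so H_1 ≅ 0.
  H_2: rank ker ∂_2 − rank ∂_3 = (4 − 3) − 1 = 0, and the invariant factors of ∂_3 are all 1, so H_2 ≅ 0.
  H_3: rank ker ∂_3 − rank ∂_4 = (1 − 1) − 0 = 0, and there is no ∂_4, so H_3 ≅ 0.

As a check, the Euler characteristic is 4 − 6 + 4 − 1 = 1, which agrees with 1 − 0 + 0 − 0 = 1.
(K is a triangulation of the 3-simplex.)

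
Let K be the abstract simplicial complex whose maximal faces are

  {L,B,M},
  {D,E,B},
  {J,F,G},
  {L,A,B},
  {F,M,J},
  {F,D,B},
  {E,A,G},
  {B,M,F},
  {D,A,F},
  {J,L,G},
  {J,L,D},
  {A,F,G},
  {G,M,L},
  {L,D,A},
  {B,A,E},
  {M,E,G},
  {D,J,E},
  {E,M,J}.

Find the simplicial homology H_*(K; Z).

Order the vertices as A < B < D < E < F < G < J < L < M. Listing each simplex with vertices in this order, K has dimension 2 with simplices:

  0-simplices (9): A, B, D, E, F, G, J, L, M
  1-simplices (27): AB, AD, AE, AF, AG, AL, BD, BE, BF, BL, BM, DE, DF, DJ, DL, EG, EJ, EM, FG, FJ, FM, GJ, GL, GM, JL, JM, LM
  2-simplices (18): ABE, ABL, ADF, ADL, AEG, AFG, BDE, BDF, BFM, BLM, DEJ, DJL, EGM, EJM, FGJ, FJM, GJL, GLM

Hence C_0 ≅ Z^9, C_1 ≅ Z^27, C_2 ≅ Z^18.

The boundary map ∂_1: C_1 → C_0 sends each edge [p,q] (with p < q) to q − p. For instance
  ∂FJ = J − F.
The resulting 9×27 matrix has rank 8, and its Smith normal form has invariant factors (1,1,1,1,1,1,1,1).

Boundary ∂_2: C_2 → C_1 sends each 2-simplex [p,q,r] to [q,r] − [p,r] + [p,q]. For instance
  ∂EGM = GM − EM + EG,
  ∂AFG = FG − AG + AF.
This gives a 27×18 integer matrix of rank 18; reducing to Smith normal form yields diagonal entries (1,1,1,1,1,1,1,1,1,1,1,1,1,1,1,1,1,2).

Now H_k = ker ∂_k / im ∂_{k+1}, so:

  H_0: rank C_0 − rank ∂_1 = 9 − 8 = 1, and the invariant factors of ∂_1 are all 1, so H_0 ≅ Z.
  H_1: rank ker ∂_1 − rank ∂_2 = (27 − 8) − 18 = 1, and ∂_2 has invariant factor 2 > 1, so H_1 ≅ Z ⊕ Z/2.
  H_2: rank ker ∂_2 − rank ∂_3 = (18 − 18) − 0 = 0, and there is no ∂_3, so H_2 ≅ 0.

H_0 ≅ Z,  H_1 ≅ Z ⊕ Z/2,  H_2 = 0.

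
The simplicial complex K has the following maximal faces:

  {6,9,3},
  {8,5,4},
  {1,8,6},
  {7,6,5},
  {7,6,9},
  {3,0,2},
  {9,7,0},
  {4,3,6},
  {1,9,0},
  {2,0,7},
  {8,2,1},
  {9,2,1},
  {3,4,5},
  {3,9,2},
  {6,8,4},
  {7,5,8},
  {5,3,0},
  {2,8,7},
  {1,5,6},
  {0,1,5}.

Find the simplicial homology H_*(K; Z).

H_0 ≅ Z,  H_1 ≅ Z × Z/2,  H_2 = 0.

Order the vertices as 0 < 1 < 2 < 3 < 4 < 5 < 6 < 7 < 8 < 9. Listing each simplex with vertices in this order, K has dimension 2 with simplices:

  0-simplices (10): [0], [1], [2], [3], [4], [5], [6], [7], [8], [9]
  1-simplices (30): (30 of them)
  2-simplices (20): (20 of them)

giving chain groups C_0 ≅ Z^10, C_1 ≅ Z^30, C_2 ≅ Z^20.

The boundary map ∂_1: C_1 → C_0 is given by ∂[p,q] = [q] − [p]. For instance
  ∂[1,8] = [8] − [1].
The 10×30 boundary matrix has rank 9 and Smith normal form diag(1,1,1,1,1,1,1,1,1).

The boundary map ∂_2: C_2 → C_1 maps a triangle to the signed sum of its edges. For instance
  ∂[4,5,8] = [5,8] − [4,8] + [4,5],
  ∂[6,7,9] = [7,9] − [6,9] + [6,7].
As a 30×20 matrix over Z this has rank 20, with invariant factors (1,1,1,1,1,1,1,1,1,1,1,1,1,1,1,1,1,1,1,2).

From H_k ≅ ker(∂_k) / im(∂_{k+1}) we obtain:

  H_0: rank C_0 − rank ∂_1 = 10 − 9 = 1, and the invariant factors of ∂_1 are all 1, so H_0 ≅ Z.
  H_1: rank ker ∂_1 − rank ∂_2 = (30 − 9) − 20 = 1, and ∂_2 has invariant factor 2 > 1, so H_1 ≅ Z × Z/2.
  H_2: rank ker ∂_2 − rank ∂_3 = (20 − 20) − 0 = 0, and there is no ∂_3, so H_2 ≅ 0.

As a check, the Euler characteristic is 10 − 30 + 20 = 0, which agrees with 1 − 1 + 0 = 0.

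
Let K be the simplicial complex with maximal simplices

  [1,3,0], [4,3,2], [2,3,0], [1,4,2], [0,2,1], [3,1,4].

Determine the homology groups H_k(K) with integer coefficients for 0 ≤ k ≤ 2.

K has 5 vertices, 9 edges, 6 triangles.
rank ∂_0 = 0, rank ∂_1 = 4 ⇒ b_0 = 5 − 0 − 4 = 1; all invariant factors of ∂_1 are 1 so no torsion. So H_0 = Z.
rank ∂_1 = 4, rank ∂_2 = 5 ⇒ b_1 = 9 − 4 − 5 = 0; all invariant factors of ∂_2 are 1 so no torsion. So H_1 = 0.
rank ∂_2 = 5, rank ∂_3 = 0 ⇒ b_2 = 6 − 5 − 0 = 1. So H_2 = Z.

H_0 ≅ Z,  H_1 = 0,  H_2 ≅ Z.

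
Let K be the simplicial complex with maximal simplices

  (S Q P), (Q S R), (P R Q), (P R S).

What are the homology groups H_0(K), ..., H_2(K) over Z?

Order the vertices as P < Q < R < S. Listing each simplex with vertices in this order, K has dimension 2 with simplices:

  0-simplices (4): P, Q, R, S
  1-simplices (6): PQ, PR, PS, QR, QS, RS
  2-simplices (4): PQR, PQS, PRS, QRS

so the chain groups are C_0 ≅ Z^4, C_1 ≅ Z^6, C_2 ≅ Z^4.

Boundary ∂_1: C_1 → C_0 maps an edge to its endpoints' difference, ∂[p,q] = q − p.
The resulting 4×6 matrix has rank 3, and its Smith normal form has invariant factors (1,1,1).

The boundary map ∂_2: C_2 → C_1 acts by ∂[p,q,r] = [q,r] − [p,r] + [p,q]. For instance
  ∂QRS = RS − QS + QR,
  ∂PRS = RS − PS + PR.
The 6×4 boundary matrix has rank 3 and Smith normal form diag(1,1,1).

Computing H_k = (kernel of ∂_k) / (image of ∂_{k+1}):

  H_0: rank C_0 − rank ∂_1 = 4 − 3 = 1, and the invariant factors of ∂_1 are all 1, so H_0 ≅ Z.
  H_1: rank ker ∂_1 − rank ∂_2 = (6 − 3) − 3 = 0, and the invariant factors of ∂_2 are all 1, so H_1 ≅ 0.
  H_2: rank ker ∂_2 − rank ∂_3 = (4 − 3) − 0 = 1, and there is no ∂_3, so H_2 ≅ Z.

H_0 = Z,  H_1 = 0,  H_2 = Z.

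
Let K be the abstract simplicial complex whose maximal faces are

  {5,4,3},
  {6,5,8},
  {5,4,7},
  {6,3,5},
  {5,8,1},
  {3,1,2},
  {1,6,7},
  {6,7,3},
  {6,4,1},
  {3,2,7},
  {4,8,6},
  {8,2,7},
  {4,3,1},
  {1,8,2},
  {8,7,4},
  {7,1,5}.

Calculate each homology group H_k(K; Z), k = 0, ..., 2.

Take the total order 1 < 2 < 3 < 4 < 5 < 6 < 7 < 8 on the vertex set. Then K (dimension 2) consists of the simplices:

  0-simplices (8): [1], [2], [3], [4], [5], [6], [7], [8]
  1-simplices (24): (24 of them)
  2-simplices (16): [1,2,3], [1,2,8], [1,3,4], [1,4,6], [1,5,7], [1,5,8], [1,6,7], [2,3,7], [2,7,8], [3,4,5], [3,5,6], [3,6,7], [4,5,7], [4,6,8], [4,7,8], [5,6,8]

giving chain groups C_0 ≅ Z^8, C_1 ≅ Z^24, C_2 ≅ Z^16.

The boundary map ∂_1: C_1 → C_0 is given by ∂[p,q] = [q] − [p]. For instance
  ∂[6,8] = [8] − [6].
This gives a 8×24 integer matrix of rank 7; reducing to Smith normal form yields diagonal entries (1,1,1,1,1,1,1).

∂_2: C_2 → C_1 maps a triangle to the signed sum of its edges. For instance
  ∂[4,7,8] = [7,8] − [4,8] + [4,7],
  ∂[2,7,8] = [7,8] − [2,8] + [2,7].
As a 24×16 matrix over Z this has rank 15, with invariant factors (1,1,1,1,1,1,1,1,1,1,1,1,1,1,1).

Reading off H_k = ker ∂_k / im ∂_{k+1}:

  H_0: rank C_0 − rank ∂_1 = 8 − 7 = 1, and the invariant factors of ∂_1 are all 1, so H_0 = Z.
  H_1: rank ker ∂_1 − rank ∂_2 = (24 − 7) − 15 = 2, and the invariant factors of ∂_2 are all 1, so H_1 = Z^2.
  H_2: rank ker ∂_2 − rank ∂_3 = (16 − 15) − 0 = 1, and there is no ∂_3, so H_2 = Z.

H_0 = Z,  H_1 = Z^2,  H_2 = Z.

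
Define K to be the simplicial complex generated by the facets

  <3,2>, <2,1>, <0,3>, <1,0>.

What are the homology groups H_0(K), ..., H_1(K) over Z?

Take the total order 0 < 1 < 2 < 3 on the vertex set. Then K (dimension 1) consists of the simplices:

  0-simplices (4): [0], [1], [2], [3]
  1-simplices (4): [0,1], [0,3], [1,2], [2,3]

so the chain groups are C_0 ≅ Z^4, C_1 ≅ Z^4.

∂_1: C_1 → C_0 sends each edge [p,q] (with p < q) to q − p. For instance
  ∂[2,3] = [3] − [2].
This gives a 4×4 integer matrix of rank 3; reducing to Smith normal form yields diagonal entries (1,1,1).

Computing H_k = (kernel of ∂_k) / (image of ∂_{k+1}):

  H_0: rank C_0 − rank ∂_1 = 4 − 3 = 1, and the invariant factors of ∂_1 are all 1, so H_0 ≅ Z.
  H_1: rank ker ∂_1 − rank ∂_2 = (4 − 3) − 0 = 1, and there is no ∂_2, so H_1 ≅ Z.

As a check, the Euler characteristic is 4 − 4 = 0, which agrees with 1 − 1 = 0.
(K is a triangulation of the circle S^1.)

H_0 = Z,  H_1 = Z.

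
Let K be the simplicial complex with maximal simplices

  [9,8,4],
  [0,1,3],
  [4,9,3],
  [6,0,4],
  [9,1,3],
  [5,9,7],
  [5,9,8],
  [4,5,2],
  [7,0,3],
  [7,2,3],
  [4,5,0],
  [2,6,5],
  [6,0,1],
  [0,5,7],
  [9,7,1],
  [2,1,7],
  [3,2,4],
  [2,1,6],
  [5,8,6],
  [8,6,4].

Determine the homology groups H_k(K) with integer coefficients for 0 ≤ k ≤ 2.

Take the total order 0 < 1 < 2 < 3 < 4 < 5 < 6 < 7 < 8 < 9 on the vertex set. Then K (dimension 2) consists of the simplices:

  0-simplices (10): [0], [1], [2], [3], [4], [5], [6], [7], [8], [9]
  1-simplices (30): (30 of them)
  2-simplices (20): (20 of them)

so the chain groups are C_0 ≅ Z^10, C_1 ≅ Z^30, C_2 ≅ Z^20.

∂_1: C_1 → C_0 is given by ∂[p,q] = [q] − [p]. For instance
  ∂[2,7] = [7] − [2].
The resulting 10×30 matrix has rank 9, and its Smith normal form has invariant factors (1,1,1,1,1,1,1,1,1).

Boundary ∂_2: C_2 → C_1 acts by ∂[p,q,r] = [q,r] − [p,r] + [p,q]. For instance
  ∂[4,8,9] = [8,9] − [4,9] + [4,8],
  ∂[3,4,9] = [4,9] − [3,9] + [3,4].
The resulting 30×20 matrix has rank 20, and its Smith normal form has invariant factors (1,1,1,1,1,1,1,1,1,1,1,1,1,1,1,1,1,1,1,2).

Now H_k = ker ∂_k / im ∂_{k+1}, so:

  H_0: rank C_0 − rank ∂_1 = 10 − 9 = 1, and the invariant factors of ∂_1 are all 1, so H_0 ≅ Z.
  H_1: rank ker ∂_1 − rank ∂_2 = (30 − 9) − 20 = 1, and ∂_2 has invariant factor 2 > 1, so H_1 ≅ Z ⊕ Z/2.
  H_2: rank ker ∂_2 − rank ∂_3 = (20 − 20) − 0 = 0, and there is no ∂_3, so H_2 ≅ 0.

(K is a triangulation of the Klein bottle.)

H_0 ≅ Z,  H_1 ≅ Z ⊕ Z/2,  H_2 = 0.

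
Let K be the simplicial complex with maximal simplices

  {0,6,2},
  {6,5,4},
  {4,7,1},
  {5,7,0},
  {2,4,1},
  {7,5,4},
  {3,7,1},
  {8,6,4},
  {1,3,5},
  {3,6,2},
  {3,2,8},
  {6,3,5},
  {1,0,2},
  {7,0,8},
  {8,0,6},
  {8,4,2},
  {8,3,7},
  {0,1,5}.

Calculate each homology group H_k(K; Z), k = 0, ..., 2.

H_0 ≅ Z,  H_1 ≅ Z ⊕ Z/2Z,  H_2 = 0.

K has 9 vertices, 27 edges, 18 triangles.
rank ∂_0 = 0, rank ∂_1 = 8 ⇒ b_0 = 9 − 0 − 8 = 1; all invariant factors of ∂_1 are 1 so no torsion. So H_0 ≅ Z.
rank ∂_1 = 8, rank ∂_2 = 18 ⇒ b_1 = 27 − 8 − 18 = 1; ∂_2 has invariant factor(s) [2] giving torsion. So H_1 ≅ Z ⊕ Z/2Z.
rank ∂_2 = 18, rank ∂_3 = 0 ⇒ b_2 = 18 − 18 − 0 = 0. So H_2 ≅ 0.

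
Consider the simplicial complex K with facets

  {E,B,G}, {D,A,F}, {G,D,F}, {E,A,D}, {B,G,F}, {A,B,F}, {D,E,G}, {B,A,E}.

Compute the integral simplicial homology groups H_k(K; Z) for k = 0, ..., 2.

H_0 = Z,  H_1 = 0,  H_2 = Z.

Take the total order A < B < D < E < F < G on the vertex set. Then K (dimension 2) consists of the simplices:

  0-simplices (6): A, B, D, E, F, G
  1-simplices (12): AB, AD, AE, AF, BE, BF, BG, DE, DF, DG, EG, FG
  2-simplices (8): ABE, ABF, ADE, ADF, BEG, BFG, DEG, DFG

giving chain groups C_0 ≅ Z^6, C_1 ≅ Z^12, C_2 ≅ Z^8.

Boundary ∂_1: C_1 → C_0 sends each edge [p,q] (with p < q) to q − p. For instance
  ∂BF = F − B.
The resulting 6×12 matrix has rank 5, and its Smith normal form has invariant factors (1,1,1,1,1).

Boundary ∂_2: C_2 → C_1 acts by ∂[p,q,r] = [q,r] − [p,r] + [p,q]. For instance
  ∂ADE = DE − AE + AD,
  ∂BEG = EG − BG + BE.
This gives a 12×8 integer matrix of rank 7; reducing to Smith normal form yields diagonal entries (1,1,1,1,1,1,1).

Now H_k = ker ∂_k / im ∂_{k+1}, so:

  H_0: rank C_0 − rank ∂_1 = 6 − 5 = 1, and the invariant factors of ∂_1 are all 1, so H_0 ≅ Z.
  H_1: rank ker ∂_1 − rank ∂_2 = (12 − 5) − 7 = 0, and the invariant factors of ∂_2 are all 1, so H_1 ≅ 0.
  H_2: rank ker ∂_2 − rank ∂_3 = (8 − 7) − 0 = 1, and there is no ∂_3, so H_2 ≅ Z.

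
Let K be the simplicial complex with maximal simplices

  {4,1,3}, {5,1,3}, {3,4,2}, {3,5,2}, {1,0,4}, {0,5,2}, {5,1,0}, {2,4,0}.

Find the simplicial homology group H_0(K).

Order the vertices as 0 < 1 < 2 < 3 < 4 < 5. Listing each simplex with vertices in this order, K has dimension 2 with simplices:

  0-simplices (6): [0], [1], [2], [3], [4], [5]
  1-simplices (12): [0,1], [0,2], [0,4], [0,5], [1,3], [1,4], [1,5], [2,3], [2,4], [2,5], [3,4], [3,5]
  2-simplices (8): [0,1,4], [0,1,5], [0,2,4], [0,2,5], [1,3,4], [1,3,5], [2,3,4], [2,3,5]

so the chain groups are C_0 ≅ Z^6, C_1 ≅ Z^12, C_2 ≅ Z^8.

∂_1: C_1 → C_0 is given by ∂[p,q] = [q] − [p]. For instance
  ∂[3,5] = [5] − [3].
The 6×12 boundary matrix has rank 5 and Smith normal form diag(1,1,1,1,1).

The boundary map ∂_2: C_2 → C_1 acts by ∂[p,q,r] = [q,r] − [p,r] + [p,q]. For instance
  ∂[1,3,5] = [3,5] − [1,5] + [1,3],
  ∂[2,3,5] = [3,5] − [2,5] + [2,3].
As a 12×8 matrix over Z this has rank 7, with invariant factors (1,1,1,1,1,1,1).

Reading off H_k = ker ∂_k / im ∂_{k+1}:

  H_0: rank C_0 − rank ∂_1 = 6 − 5 = 1, and the invariant factors of ∂_1 are all 1, so H_0 ≅ Z.

H_0 ≅ Z.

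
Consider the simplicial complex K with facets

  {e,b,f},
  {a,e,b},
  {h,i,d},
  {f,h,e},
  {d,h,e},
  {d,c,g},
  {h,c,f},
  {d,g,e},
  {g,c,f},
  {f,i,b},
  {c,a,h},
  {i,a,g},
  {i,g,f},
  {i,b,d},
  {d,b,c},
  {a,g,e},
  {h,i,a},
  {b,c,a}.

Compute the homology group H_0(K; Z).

H_0 = Z.

We work with the vertex ordering a < b < c < d < e < f < g < h < i. The simplices of K, each written with vertices in increasing order, are:

  0-simplices (9): a, b, c, d, e, f, g, h, i
  1-simplices (27): ab, ac, ae, ag, ah, ai, bc, bd, be, bf, bi, cd, cf, cg, ch, de, dg, dh, di, ef, eg, eh, fg, fh, fi, gi, hi
  2-simplices (18): abc, abe, ach, aeg, agi, ahi, bcd, bdi, bef, bfi, cdg, cfg, cfh, deg, deh, dhi, efh, fgi

so the chain groups are C_0 ≅ Z^9, C_1 ≅ Z^27, C_2 ≅ Z^18.

Boundary ∂_1: C_1 → C_0 maps an edge to its endpoints' difference, ∂[p,q] = q − p. For instance
  ∂gi = i − g.
The resulting 9×27 matrix has rank 8, and its Smith normal form has invariant factors (1,1,1,1,1,1,1,1).

The boundary map ∂_2: C_2 → C_1 sends each 2-simplex [p,q,r] to [q,r] − [p,r] + [p,q]. For instance
  ∂deg = eg − dg + de,
  ∂efh = fh − eh + ef.
The resulting 27×18 matrix has rank 17, and its Smith normal form has invariant factors (1,1,1,1,1,1,1,1,1,1,1,1,1,1,1,1,1).

Computing H_k = (kernel of ∂_k) / (image of ∂_{k+1}):

  H_0: rank C_0 − rank ∂_1 = 9 − 8 = 1, and the invariant factors of ∂_1 are all 1, so H_0 ≅ Z.

(K is a triangulation of the torus T^2.)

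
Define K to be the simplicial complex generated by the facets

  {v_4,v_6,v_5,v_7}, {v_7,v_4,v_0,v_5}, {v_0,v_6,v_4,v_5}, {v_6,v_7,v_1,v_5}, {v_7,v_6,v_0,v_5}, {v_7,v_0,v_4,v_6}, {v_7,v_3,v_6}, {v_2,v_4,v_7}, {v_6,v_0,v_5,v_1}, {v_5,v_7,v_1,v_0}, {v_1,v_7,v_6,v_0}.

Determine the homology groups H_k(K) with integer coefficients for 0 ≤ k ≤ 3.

H_0 ≅ Z,  H_1 = 0,  H_2 = 0,  H_3 ≅ Z^2.

We work with the vertex ordering v_0 < v_1 < v_2 < v_3 < v_4 < v_5 < v_6 < v_7. The simplices of K, each written with vertices in increasing order, are:

  0-simplices (8): [v_0], [v_1], [v_2], [v_3], [v_4], [v_5], [v_6], [v_7]
  1-simplices (18): (18 of them)
  2-simplices (18): (18 of them)
  3-simplices (9): (9 of them)

Hence C_0 ≅ Z^8, C_1 ≅ Z^18, C_2 ≅ Z^18, C_3 ≅ Z^9.

The boundary map ∂_1: C_1 → C_0 is given by ∂[p,q] = [q] − [p]. For instance
  ∂[v_0,v_6] = [v_6] − [v_0].
The resulting 8×18 matrix has rank 7, and its Smith normal form has invariant factors (1,1,1,1,1,1,1).

Boundary ∂_2: C_2 → C_1 acts by ∂[p,q,r] = [q,r] − [p,r] + [p,q]. For instance
  ∂[v_0,v_4,v_5] = [v_4,v_5] − [v_0,v_5] + [v_0,v_4],
  ∂[v_3,v_6,v_7] = [v_6,v_7] − [v_3,v_7] + [v_3,v_6].
As a 18×18 matrix over Z this has rank 11, with invariant factors (1,1,1,1,1,1,1,1,1,1,1).

The boundary map ∂_3: C_3 → C_2 sends each 3-simplex σ to the alternating sum Σ_i (−1)^i (σ with its i-th vertex removed). For instance
  ∂[v_0,v_1,v_6,v_7] = [v_1,v_6,v_7] − [v_0,v_6,v_7] + [v_0,v_1,v_7] − [v_0,v_1,v_6],
  ∂[v_0,v_5,v_6,v_7] = [v_5,v_6,v_7] − [v_0,v_6,v_7] + [v_0,v_5,v_7] − [v_0,v_5,v_6].
As a 18×9 matrix over Z this has rank 7, with invariant factors (1,1,1,1,1,1,1).

Now H_k = ker ∂_k / im ∂_{k+1}, so:

  H_0: rank C_0 − rank ∂_1 = 8 − 7 = 1, and the invariant factors of ∂_1 are all 1, so H_0 = Z.
  H_1: rank ker ∂_1 − rank ∂_2 = (18 − 7) − 11 = 0, and the invariant factors of ∂_2 are all 1, so H_1 = 0.
  H_2: rank ker ∂_2 − rank ∂_3 = (18 − 11) − 7 = 0, and the invariant factors of ∂_3 are all 1, so H_2 = 0.
  H_3: rank ker ∂_3 − rank ∂_4 = (9 − 7) − 0 = 2, and there is no ∂_4, so H_3 = Z^2.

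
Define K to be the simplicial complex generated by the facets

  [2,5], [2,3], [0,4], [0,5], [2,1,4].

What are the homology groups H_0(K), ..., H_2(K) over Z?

H_0 ≅ Z,  H_1 ≅ Z,  H_2 = 0.

We work with the vertex ordering 0 < 1 < 2 < 3 < 4 < 5. The simplices of K, each written with vertices in increasing order, are:

  0-simplices (6): [0], [1], [2], [3], [4], [5]
  1-simplices (7): [0,4], [0,5], [1,2], [1,4], [2,3], [2,4], [2,5]
  2-simplices (1): [1,2,4]

so the chain groups are C_0 ≅ Z^6, C_1 ≅ Z^7, C_2 ≅ Z^1.

Boundary ∂_1: C_1 → C_0 sends each edge [p,q] (with p < q) to q − p.
This gives a 6×7 integer matrix of rank 5; reducing to Smith normal form yields diagonal entries (1,1,1,1,1).

∂_2: C_2 → C_1 maps a triangle to the signed sum of its edges. For instance
  ∂[1,2,4] = [2,4] − [1,4] + [1,2].
The resulting 7×1 matrix has rank 1, and its Smith normal form has invariant factors (1).

Reading off H_k = ker ∂_k / im ∂_{k+1}:

  H_0: rank C_0 − rank ∂_1 = 6 − 5 = 1, and the invariant factors of ∂_1 are all 1, so H_0 ≅ Z.
  H_1: rank ker ∂_1 − rank ∂_2 = (7 − 5) − 1 = 1, and the invariant factors of ∂_2 are all 1, so H_1 ≅ Z.
  H_2: rank ker ∂_2 − rank ∂_3 = (1 − 1) − 0 = 0, and there is no ∂_3, so H_2 ≅ 0.

As a check, the Euler characteristic is 6 − 7 + 1 = 0, which agrees with 1 − 1 + 0 = 0.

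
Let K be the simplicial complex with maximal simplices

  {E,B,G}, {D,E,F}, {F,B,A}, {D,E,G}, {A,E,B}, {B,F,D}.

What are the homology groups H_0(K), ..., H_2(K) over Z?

Order the vertices as A < B < D < E < F < G. Listing each simplex with vertices in this order, K has dimension 2 with simplices:

  0-simplices (6): A, B, D, E, F, G
  1-simplices (12): AB, AE, AF, BD, BE, BF, BG, DE, DF, DG, EF, EG
  2-simplices (6): ABE, ABF, BDF, BEG, DEF, DEG

giving chain groups C_0 ≅ Z^6, C_1 ≅ Z^12, C_2 ≅ Z^6.

∂_1: C_1 → C_0 sends each edge [p,q] (with p < q) to q − p.
The resulting 6×12 matrix has rank 5, and its Smith normal form has invariant factors (1,1,1,1,1).

Boundary ∂_2: C_2 → C_1 maps a triangle to the signed sum of its edges. For instance
  ∂BEG = EG − BG + BE,
  ∂DEF = EF − DF + DE.
As a 12×6 matrix over Z this has rank 6, with invariant factors (1,1,1,1,1,1).

Reading off H_k = ker ∂_k / im ∂_{k+1}:

  H_0: rank C_0 − rank ∂_1 = 6 − 5 = 1, and the invariant factors of ∂_1 are all 1, so H_0 = Z.
  H_1: rank ker ∂_1 − rank ∂_2 = (12 − 5) − 6 = 1, and the invariant factors of ∂_2 are all 1, so H_1 = Z.
  H_2: rank ker ∂_2 − rank ∂_3 = (6 − 6) − 0 = 0, and there is no ∂_3, so H_2 = 0.

H_0 = Z,  H_1 = Z,  H_2 = 0.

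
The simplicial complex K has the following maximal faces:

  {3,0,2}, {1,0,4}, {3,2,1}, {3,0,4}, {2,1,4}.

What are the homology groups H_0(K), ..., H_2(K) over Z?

H_0 = Z,  H_1 = Z,  H_2 = 0.

Take the total order 0 < 1 < 2 < 3 < 4 on the vertex set. Then K (dimension 2) consists of the simplices:

  0-simplices (5): [0], [1], [2], [3], [4]
  1-simplices (10): [0,1], [0,2], [0,3], [0,4], [1,2], [1,3], [1,4], [2,3], [2,4], [3,4]
  2-simplices (5): [0,1,4], [0,2,3], [0,3,4], [1,2,3], [1,2,4]

Hence C_0 ≅ Z^5, C_1 ≅ Z^10, C_2 ≅ Z^5.

The boundary map ∂_1: C_1 → C_0 maps an edge to its endpoints' difference, ∂[p,q] = q − p. For instance
  ∂[0,3] = [3] − [0].
This gives a 5×10 integer matrix of rank 4; reducing to Smith normal form yields diagonal entries (1,1,1,1).

The boundary map ∂_2: C_2 → C_1 maps a triangle to the signed sum of its edges. For instance
  ∂[0,3,4] = [3,4] − [0,4] + [0,3],
  ∂[0,1,4] = [1,4] − [0,4] + [0,1].
This gives a 10×5 integer matrix of rank 5; reducing to Smith normal form yields diagonal entries (1,1,1,1,1).

Now H_k = ker ∂_k / im ∂_{k+1}, so:

  H_0: rank C_0 − rank ∂_1 = 5 − 4 = 1, and the invariant factors of ∂_1 are all 1, so H_0 ≅ Z.
  H_1: rank ker ∂_1 − rank ∂_2 = (10 − 4) − 5 = 1, and the invariant factors of ∂_2 are all 1, so H_1 ≅ Z.
  H_2: rank ker ∂_2 − rank ∂_3 = (5 − 5) − 0 = 0, and there is no ∂_3, so H_2 ≅ 0.

(K is a triangulation of the Möbius band.)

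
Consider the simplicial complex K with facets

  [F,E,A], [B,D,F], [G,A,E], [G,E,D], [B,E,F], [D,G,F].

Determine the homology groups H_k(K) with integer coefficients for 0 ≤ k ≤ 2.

Order the vertices as A < B < D < E < F < G. Listing each simplex with vertices in this order, K has dimension 2 with simplices:

  0-simplices (6): A, B, D, E, F, G
  1-simplices (12): AE, AF, AG, BD, BE, BF, DE, DF, DG, EF, EG, FG
  2-simplices (6): AEF, AEG, BDF, BEF, DEG, DFG

Hence C_0 ≅ Z^6, C_1 ≅ Z^12, C_2 ≅ Z^6.

Boundary ∂_1: C_1 → C_0 is given by ∂[p,q] = [q] − [p]. For instance
  ∂AE = E − A.
This gives a 6×12 integer matrix of rank 5; reducing to Smith normal form yields diagonal entries (1,1,1,1,1).

The boundary map ∂_2: C_2 → C_1 sends each 2-simplex [p,q,r] to [q,r] − [p,r] + [p,q]. For instance
  ∂DEG = EG − DG + DE,
  ∂AEF = EF − AF + AE.
The resulting 12×6 matrix has rank 6, and its Smith normal form has invariant factors (1,1,1,1,1,1).

Now H_k = ker ∂_k / im ∂_{k+1}, so:

  H_0: rank C_0 − rank ∂_1 = 6 − 5 = 1, and the invariant factors of ∂_1 are all 1, so H_0 ≅ Z.
  H_1: rank ker ∂_1 − rank ∂_2 = (12 − 5) − 6 = 1, and the invariant factors of ∂_2 are all 1, so H_1 ≅ Z.
  H_2: rank ker ∂_2 − rank ∂_3 = (6 − 6) − 0 = 0, and there is no ∂_3, so H_2 ≅ 0.

As a check, the Euler characteristic is 6 − 12 + 6 = 0, which agrees with 1 − 1 + 0 = 0.

H_0 ≅ Z,  H_1 ≅ Z,  H_2 = 0.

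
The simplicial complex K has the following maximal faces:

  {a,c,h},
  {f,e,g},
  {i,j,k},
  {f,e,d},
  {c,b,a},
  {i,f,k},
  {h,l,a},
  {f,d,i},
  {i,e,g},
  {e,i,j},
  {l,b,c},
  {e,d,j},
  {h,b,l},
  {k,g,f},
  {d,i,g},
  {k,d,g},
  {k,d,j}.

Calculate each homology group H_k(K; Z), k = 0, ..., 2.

Order the vertices as a < b < c < d < e < f < g < h < i < j < k < l. Listing each simplex with vertices in this order, K has dimension 2 with simplices:

  0-simplices (12): a, b, c, d, e, f, g, h, i, j, k, l
  1-simplices (28): ab, ac, ah, al, bc, bh, bl, ch, cl, de, df, dg, di, dj, dk, ef, eg, ei, ej, fg, fi, fk, gi, gk, hl, ij, ik, jk
  2-simplices (17): abc, ach, ahl, bcl, bhl, def, dej, dfi, dgi, dgk, djk, efg, egi, eij, fgk, fik, ijk

so the chain groups are C_0 ≅ Z^12, C_1 ≅ Z^28, C_2 ≅ Z^17.

∂_1: C_1 → C_0 is given by ∂[p,q] = [q] − [p].
The 12×28 boundary matrix has rank 10 and Smith normal form diag(1,1,1,1,1,1,1,1,1,1).

∂_2: C_2 → C_1 maps a triangle to the signed sum of its edges. For instance
  ∂dej = ej − dj + de,
  ∂dgi = gi − di + dg.
The 28×17 boundary matrix has rank 17 and Smith normal form diag(1,1,1,1,1,1,1,1,1,1,1,1,1,1,1,1,2).

Reading off H_k = ker ∂_k / im ∂_{k+1}:

  H_0: rank C_0 − rank ∂_1 = 12 − 10 = 2, and the invariant factors of ∂_1 are all 1, so H_0 ≅ Z^2.
  H_1: rank ker ∂_1 − rank ∂_2 = (28 − 10) − 17 = 1, and ∂_2 has invariant factor 2 > 1, so H_1 ≅ Z × Z/2.
  H_2: rank ker ∂_2 − rank ∂_3 = (17 − 17) − 0 = 0, and there is no ∂_3, so H_2 ≅ 0.

As a check, the Euler characteristic is 12 − 28 + 17 = 1, which agrees with 2 − 1 + 0 = 1.

H_0 ≅ Z^2,  H_1 ≅ Z × Z/2,  H_2 = 0.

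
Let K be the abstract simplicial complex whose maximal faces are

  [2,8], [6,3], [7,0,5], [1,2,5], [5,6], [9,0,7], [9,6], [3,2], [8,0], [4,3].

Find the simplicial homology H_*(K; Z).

H_0 = Z,  H_1 = Z^3,  H_2 = 0.

We work with the vertex ordering 0 < 1 < 2 < 3 < 4 < 5 < 6 < 7 < 8 < 9. The simplices of K, each written with vertices in increasing order, are:

  0-simplices (10): [0], [1], [2], [3], [4], [5], [6], [7], [8], [9]
  1-simplices (15): [0,5], [0,7], [0,8], [0,9], [1,2], [1,5], [2,3], [2,5], [2,8], [3,4], [3,6], [5,6], [5,7], [6,9], [7,9]
  2-simplices (3): [0,5,7], [0,7,9], [1,2,5]

so the chain groups are C_0 ≅ Z^10, C_1 ≅ Z^15, C_2 ≅ Z^3.

The boundary map ∂_1: C_1 → C_0 sends each edge [p,q] (with p < q) to q − p. For instance
  ∂[0,7] = [7] − [0].
The 10×15 boundary matrix has rank 9 and Smith normal form diag(1,1,1,1,1,1,1,1,1).

∂_2: C_2 → C_1 maps a triangle to the signed sum of its edges. For instance
  ∂[1,2,5] = [2,5] − [1,5] + [1,2],
  ∂[0,7,9] = [7,9] − [0,9] + [0,7].
The resulting 15×3 matrix has rank 3, and its Smith normal form has invariant factors (1,1,1).

Computing H_k = (kernel of ∂_k) / (image of ∂_{k+1}):

  H_0: rank C_0 − rank ∂_1 = 10 − 9 = 1, and the invariant factors of ∂_1 are all 1, so H_0 = Z.
  H_1: rank ker ∂_1 − rank ∂_2 = (15 − 9) − 3 = 3, and the invariant factors of ∂_2 are all 1, so H_1 = Z^3.
  H_2: rank ker ∂_2 − rank ∂_3 = (3 − 3) − 0 = 0, and there is no ∂_3, so H_2 = 0.

As a check, the Euler characteristic is 10 − 15 + 3 = -2, which agrees with 1 − 3 + 0 = -2.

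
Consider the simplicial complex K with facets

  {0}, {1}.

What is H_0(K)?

We work with the vertex ordering 0 < 1. The simplices of K, each written with vertices in increasing order, are:

  0-simplices (2): [0], [1]

Hence C_0 ≅ Z^2.

From H_k ≅ ker(∂_k) / im(∂_{k+1}) we obtain:

  H_0: rank C_0 − rank ∂_1 = 2 − 0 = 2, and there is no ∂_1, so H_0 ≅ Z^2.

H_0 ≅ Z^2.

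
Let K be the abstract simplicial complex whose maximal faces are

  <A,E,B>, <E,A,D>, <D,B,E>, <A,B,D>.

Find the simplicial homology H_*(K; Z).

H_0 = Z,  H_1 = 0,  H_2 = Z.

Take the total order A < B < D < E on the vertex set. Then K (dimension 2) consists of the simplices:

  0-simplices (4): A, B, D, E
  1-simplices (6): AB, AD, AE, BD, BE, DE
  2-simplices (4): ABD, ABE, ADE, BDE

so the chain groups are C_0 ≅ Z^4, C_1 ≅ Z^6, C_2 ≅ Z^4.

The boundary map ∂_1: C_1 → C_0 maps an edge to its endpoints' difference, ∂[p,q] = q − p.
This gives a 4×6 integer matrix of rank 3; reducing to Smith normal form yields diagonal entries (1,1,1).

Boundary ∂_2: C_2 → C_1 sends each 2-simplex [p,q,r] to [q,r] − [p,r] + [p,q]. For instance
  ∂ADE = DE − AE + AD,
  ∂ABE = BE − AE + AB.
The 6×4 boundary matrix has rank 3 and Smith normal form diag(1,1,1).

Computing H_k = (kernel of ∂_k) / (image of ∂_{k+1}):

  H_0: rank C_0 − rank ∂_1 = 4 − 3 = 1, and the invariant factors of ∂_1 are all 1, so H_0 ≅ Z.
  H_1: rank ker ∂_1 − rank ∂_2 = (6 − 3) − 3 = 0, and the invariant factors of ∂_2 are all 1, so H_1 ≅ 0.
  H_2: rank ker ∂_2 − rank ∂_3 = (4 − 3) − 0 = 1, and there is no ∂_3, so H_2 ≅ Z.

As a check, the Euler characteristic is 4 − 6 + 4 = 2, which agrees with 1 − 0 + 1 = 2.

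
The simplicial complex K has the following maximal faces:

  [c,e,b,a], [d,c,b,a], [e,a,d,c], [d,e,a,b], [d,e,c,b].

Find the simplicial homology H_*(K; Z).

Order the vertices as a < b < c < d < e. Listing each simplex with vertices in this order, K has dimension 3 with simplices:

  0-simplices (5): a, b, c, d, e
  1-simplices (10): ab, ac, ad, ae, bc, bd, be, cd, ce, de
  2-simplices (10): abc, abd, abe, acd, ace, ade, bcd, bce, bde, cde
  3-simplices (5): abcd, abce, abde, acde, bcde

giving chain groups C_0 ≅ Z^5, C_1 ≅ Z^10, C_2 ≅ Z^10, C_3 ≅ Z^5.

The boundary map ∂_1: C_1 → C_0 maps an edge to its endpoints' difference, ∂[p,q] = q − p.
The resulting 5×10 matrix has rank 4, and its Smith normal form has invariant factors (1,1,1,1).

Boundary ∂_2: C_2 → C_1 acts by ∂[p,q,r] = [q,r] − [p,r] + [p,q]. For instance
  ∂abd = bd − ad + ab,
  ∂ade = de − ae + ad.
As a 10×10 matrix over Z this has rank 6, with invariant factors (1,1,1,1,1,1).

The boundary map ∂_3: C_3 → C_2 sends each 3-simplex σ to the alternating sum Σ_i (−1)^i (σ with its i-th vertex removed). For instance
  ∂abce = bce − ace + abe − abc,
  ∂abcd = bcd − acd + abd − abc.
The resulting 10×5 matrix has rank 4, and its Smith normal form has invariant factors (1,1,1,1).

Reading off H_k = ker ∂_k / im ∂_{k+1}:

  H_0: rank C_0 − rank ∂_1 = 5 − 4 = 1, and the invariant factors of ∂_1 are all 1, so H_0 ≅ Z.
  H_1: rank ker ∂_1 − rank ∂_2 = (10 − 4) − 6 = 0, and the invariant factors of ∂_2 are all 1, so H_1 ≅ 0.
  H_2: rank ker ∂_2 − rank ∂_3 = (10 − 6) − 4 = 0, and the invariant factors of ∂_3 are all 1, so H_2 ≅ 0.
  H_3: rank ker ∂_3 − rank ∂_4 = (5 − 4) − 0 = 1, and there is no ∂_4, so H_3 ≅ Z.

As a check, the Euler characteristic is 5 − 10 + 10 − 5 = 0, which agrees with 1 − 0 + 0 − 1 = 0.

H_0 = Z,  H_1 = 0,  H_2 = 0,  H_3 = Z.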